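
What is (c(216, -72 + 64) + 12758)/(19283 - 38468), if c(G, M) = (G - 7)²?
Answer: -18813/6395 ≈ -2.9418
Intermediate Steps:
c(G, M) = (-7 + G)²
(c(216, -72 + 64) + 12758)/(19283 - 38468) = ((-7 + 216)² + 12758)/(19283 - 38468) = (209² + 12758)/(-19185) = (43681 + 12758)*(-1/19185) = 56439*(-1/19185) = -18813/6395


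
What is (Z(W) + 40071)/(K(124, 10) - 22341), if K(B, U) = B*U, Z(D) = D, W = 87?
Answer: -40158/21101 ≈ -1.9031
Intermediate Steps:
(Z(W) + 40071)/(K(124, 10) - 22341) = (87 + 40071)/(124*10 - 22341) = 40158/(1240 - 22341) = 40158/(-21101) = 40158*(-1/21101) = -40158/21101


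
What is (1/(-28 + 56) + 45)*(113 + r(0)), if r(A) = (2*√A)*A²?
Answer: 142493/28 ≈ 5089.0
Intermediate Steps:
r(A) = 2*A^(5/2)
(1/(-28 + 56) + 45)*(113 + r(0)) = (1/(-28 + 56) + 45)*(113 + 2*0^(5/2)) = (1/28 + 45)*(113 + 2*0) = (1/28 + 45)*(113 + 0) = (1261/28)*113 = 142493/28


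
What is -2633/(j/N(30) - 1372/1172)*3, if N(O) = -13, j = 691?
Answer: 10029097/68974 ≈ 145.40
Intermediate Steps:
-2633/(j/N(30) - 1372/1172)*3 = -2633/(691/(-13) - 1372/1172)*3 = -2633/(691*(-1/13) - 1372*1/1172)*3 = -2633/(-691/13 - 343/293)*3 = -2633/(-206922/3809)*3 = -2633*(-3809/206922)*3 = (10029097/206922)*3 = 10029097/68974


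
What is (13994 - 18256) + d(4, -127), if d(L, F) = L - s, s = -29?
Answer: -4229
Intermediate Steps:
d(L, F) = 29 + L (d(L, F) = L - 1*(-29) = L + 29 = 29 + L)
(13994 - 18256) + d(4, -127) = (13994 - 18256) + (29 + 4) = -4262 + 33 = -4229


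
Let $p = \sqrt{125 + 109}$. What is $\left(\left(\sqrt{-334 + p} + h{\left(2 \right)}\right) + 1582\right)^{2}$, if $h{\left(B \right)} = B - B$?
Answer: $\left(1582 + i \sqrt{334 - 3 \sqrt{26}}\right)^{2} \approx 2.5024 \cdot 10^{6} + 5.648 \cdot 10^{4} i$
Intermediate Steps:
$p = 3 \sqrt{26}$ ($p = \sqrt{234} = 3 \sqrt{26} \approx 15.297$)
$h{\left(B \right)} = 0$
$\left(\left(\sqrt{-334 + p} + h{\left(2 \right)}\right) + 1582\right)^{2} = \left(\left(\sqrt{-334 + 3 \sqrt{26}} + 0\right) + 1582\right)^{2} = \left(\sqrt{-334 + 3 \sqrt{26}} + 1582\right)^{2} = \left(1582 + \sqrt{-334 + 3 \sqrt{26}}\right)^{2}$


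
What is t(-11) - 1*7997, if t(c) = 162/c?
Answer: -88129/11 ≈ -8011.7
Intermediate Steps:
t(-11) - 1*7997 = 162/(-11) - 1*7997 = 162*(-1/11) - 7997 = -162/11 - 7997 = -88129/11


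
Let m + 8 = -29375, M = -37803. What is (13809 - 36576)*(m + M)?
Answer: 1529623662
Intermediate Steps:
m = -29383 (m = -8 - 29375 = -29383)
(13809 - 36576)*(m + M) = (13809 - 36576)*(-29383 - 37803) = -22767*(-67186) = 1529623662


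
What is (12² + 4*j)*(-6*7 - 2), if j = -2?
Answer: -5984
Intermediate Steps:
(12² + 4*j)*(-6*7 - 2) = (12² + 4*(-2))*(-6*7 - 2) = (144 - 8)*(-42 - 2) = 136*(-44) = -5984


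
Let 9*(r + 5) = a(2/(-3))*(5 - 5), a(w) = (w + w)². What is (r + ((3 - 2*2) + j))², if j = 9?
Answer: 9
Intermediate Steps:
a(w) = 4*w² (a(w) = (2*w)² = 4*w²)
r = -5 (r = -5 + ((4*(2/(-3))²)*(5 - 5))/9 = -5 + ((4*(2*(-⅓))²)*0)/9 = -5 + ((4*(-⅔)²)*0)/9 = -5 + ((4*(4/9))*0)/9 = -5 + ((16/9)*0)/9 = -5 + (⅑)*0 = -5 + 0 = -5)
(r + ((3 - 2*2) + j))² = (-5 + ((3 - 2*2) + 9))² = (-5 + ((3 - 1*4) + 9))² = (-5 + ((3 - 4) + 9))² = (-5 + (-1 + 9))² = (-5 + 8)² = 3² = 9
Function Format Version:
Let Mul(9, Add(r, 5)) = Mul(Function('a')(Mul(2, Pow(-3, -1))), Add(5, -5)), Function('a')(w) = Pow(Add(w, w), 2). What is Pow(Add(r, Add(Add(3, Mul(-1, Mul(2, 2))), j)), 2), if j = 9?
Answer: 9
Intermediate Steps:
Function('a')(w) = Mul(4, Pow(w, 2)) (Function('a')(w) = Pow(Mul(2, w), 2) = Mul(4, Pow(w, 2)))
r = -5 (r = Add(-5, Mul(Rational(1, 9), Mul(Mul(4, Pow(Mul(2, Pow(-3, -1)), 2)), Add(5, -5)))) = Add(-5, Mul(Rational(1, 9), Mul(Mul(4, Pow(Mul(2, Rational(-1, 3)), 2)), 0))) = Add(-5, Mul(Rational(1, 9), Mul(Mul(4, Pow(Rational(-2, 3), 2)), 0))) = Add(-5, Mul(Rational(1, 9), Mul(Mul(4, Rational(4, 9)), 0))) = Add(-5, Mul(Rational(1, 9), Mul(Rational(16, 9), 0))) = Add(-5, Mul(Rational(1, 9), 0)) = Add(-5, 0) = -5)
Pow(Add(r, Add(Add(3, Mul(-1, Mul(2, 2))), j)), 2) = Pow(Add(-5, Add(Add(3, Mul(-1, Mul(2, 2))), 9)), 2) = Pow(Add(-5, Add(Add(3, Mul(-1, 4)), 9)), 2) = Pow(Add(-5, Add(Add(3, -4), 9)), 2) = Pow(Add(-5, Add(-1, 9)), 2) = Pow(Add(-5, 8), 2) = Pow(3, 2) = 9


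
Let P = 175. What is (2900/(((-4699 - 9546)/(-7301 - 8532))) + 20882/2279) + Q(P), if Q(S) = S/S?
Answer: 396120033/122507 ≈ 3233.4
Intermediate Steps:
Q(S) = 1
(2900/(((-4699 - 9546)/(-7301 - 8532))) + 20882/2279) + Q(P) = (2900/(((-4699 - 9546)/(-7301 - 8532))) + 20882/2279) + 1 = (2900/((-14245/(-15833))) + 20882*(1/2279)) + 1 = (2900/((-14245*(-1/15833))) + 394/43) + 1 = (2900/(14245/15833) + 394/43) + 1 = (2900*(15833/14245) + 394/43) + 1 = (9183140/2849 + 394/43) + 1 = 395997526/122507 + 1 = 396120033/122507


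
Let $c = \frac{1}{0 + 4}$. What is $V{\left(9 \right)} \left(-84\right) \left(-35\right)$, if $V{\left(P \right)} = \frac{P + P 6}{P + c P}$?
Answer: $16464$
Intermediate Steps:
$c = \frac{1}{4} \approx 0.25$
$V{\left(P \right)} = \frac{28}{5}$ ($V{\left(P \right)} = \frac{P + P 6}{P + \frac{P}{4}} = \frac{P + 6 P}{\frac{5}{4} P} = 7 P \frac{4}{5 P} = \frac{28}{5}$)
$V{\left(9 \right)} \left(-84\right) \left(-35\right) = \frac{28}{5} \left(-84\right) \left(-35\right) = \left(- \frac{2352}{5}\right) \left(-35\right) = 16464$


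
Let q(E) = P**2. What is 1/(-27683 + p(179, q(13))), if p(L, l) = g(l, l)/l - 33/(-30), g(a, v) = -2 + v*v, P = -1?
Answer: -10/276829 ≈ -3.6123e-5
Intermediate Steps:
g(a, v) = -2 + v**2
q(E) = 1 (q(E) = (-1)**2 = 1)
p(L, l) = 11/10 + (-2 + l**2)/l (p(L, l) = (-2 + l**2)/l - 33/(-30) = (-2 + l**2)/l - 33*(-1/30) = (-2 + l**2)/l + 11/10 = 11/10 + (-2 + l**2)/l)
1/(-27683 + p(179, q(13))) = 1/(-27683 + (11/10 + 1 - 2/1)) = 1/(-27683 + (11/10 + 1 - 2*1)) = 1/(-27683 + (11/10 + 1 - 2)) = 1/(-27683 + 1/10) = 1/(-276829/10) = -10/276829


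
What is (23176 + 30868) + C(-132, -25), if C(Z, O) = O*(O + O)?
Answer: 55294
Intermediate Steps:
C(Z, O) = 2*O² (C(Z, O) = O*(2*O) = 2*O²)
(23176 + 30868) + C(-132, -25) = (23176 + 30868) + 2*(-25)² = 54044 + 2*625 = 54044 + 1250 = 55294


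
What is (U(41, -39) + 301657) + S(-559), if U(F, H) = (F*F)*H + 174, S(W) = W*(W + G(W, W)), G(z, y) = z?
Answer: 861234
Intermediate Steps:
S(W) = 2*W² (S(W) = W*(W + W) = W*(2*W) = 2*W²)
U(F, H) = 174 + H*F² (U(F, H) = F²*H + 174 = H*F² + 174 = 174 + H*F²)
(U(41, -39) + 301657) + S(-559) = ((174 - 39*41²) + 301657) + 2*(-559)² = ((174 - 39*1681) + 301657) + 2*312481 = ((174 - 65559) + 301657) + 624962 = (-65385 + 301657) + 624962 = 236272 + 624962 = 861234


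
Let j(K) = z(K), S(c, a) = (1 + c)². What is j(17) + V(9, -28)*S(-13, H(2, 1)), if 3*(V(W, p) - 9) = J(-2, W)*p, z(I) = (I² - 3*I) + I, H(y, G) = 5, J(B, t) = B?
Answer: 4239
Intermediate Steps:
z(I) = I² - 2*I
j(K) = K*(-2 + K)
V(W, p) = 9 - 2*p/3 (V(W, p) = 9 + (-2*p)/3 = 9 - 2*p/3)
j(17) + V(9, -28)*S(-13, H(2, 1)) = 17*(-2 + 17) + (9 - ⅔*(-28))*(1 - 13)² = 17*15 + (9 + 56/3)*(-12)² = 255 + (83/3)*144 = 255 + 3984 = 4239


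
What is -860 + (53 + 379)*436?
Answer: 187492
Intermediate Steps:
-860 + (53 + 379)*436 = -860 + 432*436 = -860 + 188352 = 187492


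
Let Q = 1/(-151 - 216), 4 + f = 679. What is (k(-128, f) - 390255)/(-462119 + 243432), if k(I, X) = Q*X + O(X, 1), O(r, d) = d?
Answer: 143223893/80258129 ≈ 1.7845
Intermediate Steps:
f = 675 (f = -4 + 679 = 675)
Q = -1/367 (Q = 1/(-367) = -1/367 ≈ -0.0027248)
k(I, X) = 1 - X/367 (k(I, X) = -X/367 + 1 = 1 - X/367)
(k(-128, f) - 390255)/(-462119 + 243432) = ((1 - 1/367*675) - 390255)/(-462119 + 243432) = ((1 - 675/367) - 390255)/(-218687) = (-308/367 - 390255)*(-1/218687) = -143223893/367*(-1/218687) = 143223893/80258129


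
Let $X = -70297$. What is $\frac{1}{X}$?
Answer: $- \frac{1}{70297} \approx -1.4225 \cdot 10^{-5}$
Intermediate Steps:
$\frac{1}{X} = \frac{1}{-70297} = - \frac{1}{70297}$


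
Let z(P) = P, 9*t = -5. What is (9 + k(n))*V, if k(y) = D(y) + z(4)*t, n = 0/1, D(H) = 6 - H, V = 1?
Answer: 115/9 ≈ 12.778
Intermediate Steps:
t = -5/9 (t = (1/9)*(-5) = -5/9 ≈ -0.55556)
n = 0 (n = 0*1 = 0)
k(y) = 34/9 - y (k(y) = (6 - y) + 4*(-5/9) = (6 - y) - 20/9 = 34/9 - y)
(9 + k(n))*V = (9 + (34/9 - 1*0))*1 = (9 + (34/9 + 0))*1 = (9 + 34/9)*1 = (115/9)*1 = 115/9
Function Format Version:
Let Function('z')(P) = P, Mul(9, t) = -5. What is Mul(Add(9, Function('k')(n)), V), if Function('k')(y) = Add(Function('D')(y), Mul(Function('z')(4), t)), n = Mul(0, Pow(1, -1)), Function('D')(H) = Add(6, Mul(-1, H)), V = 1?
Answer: Rational(115, 9) ≈ 12.778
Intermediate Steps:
t = Rational(-5, 9) (t = Mul(Rational(1, 9), -5) = Rational(-5, 9) ≈ -0.55556)
n = 0 (n = Mul(0, 1) = 0)
Function('k')(y) = Add(Rational(34, 9), Mul(-1, y)) (Function('k')(y) = Add(Add(6, Mul(-1, y)), Mul(4, Rational(-5, 9))) = Add(Add(6, Mul(-1, y)), Rational(-20, 9)) = Add(Rational(34, 9), Mul(-1, y)))
Mul(Add(9, Function('k')(n)), V) = Mul(Add(9, Add(Rational(34, 9), Mul(-1, 0))), 1) = Mul(Add(9, Add(Rational(34, 9), 0)), 1) = Mul(Add(9, Rational(34, 9)), 1) = Mul(Rational(115, 9), 1) = Rational(115, 9)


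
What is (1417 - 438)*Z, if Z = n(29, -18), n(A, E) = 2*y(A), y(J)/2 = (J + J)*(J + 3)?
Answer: 7268096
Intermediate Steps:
y(J) = 4*J*(3 + J) (y(J) = 2*((J + J)*(J + 3)) = 2*((2*J)*(3 + J)) = 2*(2*J*(3 + J)) = 4*J*(3 + J))
n(A, E) = 8*A*(3 + A) (n(A, E) = 2*(4*A*(3 + A)) = 8*A*(3 + A))
Z = 7424 (Z = 8*29*(3 + 29) = 8*29*32 = 7424)
(1417 - 438)*Z = (1417 - 438)*7424 = 979*7424 = 7268096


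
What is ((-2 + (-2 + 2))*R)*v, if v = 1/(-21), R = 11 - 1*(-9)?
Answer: 40/21 ≈ 1.9048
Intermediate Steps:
R = 20 (R = 11 + 9 = 20)
v = -1/21 ≈ -0.047619
((-2 + (-2 + 2))*R)*v = ((-2 + (-2 + 2))*20)*(-1/21) = ((-2 + 0)*20)*(-1/21) = -2*20*(-1/21) = -40*(-1/21) = 40/21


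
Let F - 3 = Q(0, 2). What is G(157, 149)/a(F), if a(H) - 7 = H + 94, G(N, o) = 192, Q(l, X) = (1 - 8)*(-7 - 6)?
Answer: 64/65 ≈ 0.98462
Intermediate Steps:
Q(l, X) = 91 (Q(l, X) = -7*(-13) = 91)
F = 94 (F = 3 + 91 = 94)
a(H) = 101 + H (a(H) = 7 + (H + 94) = 7 + (94 + H) = 101 + H)
G(157, 149)/a(F) = 192/(101 + 94) = 192/195 = 192*(1/195) = 64/65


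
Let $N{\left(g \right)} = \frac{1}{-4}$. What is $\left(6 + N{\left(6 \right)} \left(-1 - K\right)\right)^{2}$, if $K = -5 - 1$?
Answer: $\frac{361}{16} \approx 22.563$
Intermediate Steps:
$N{\left(g \right)} = - \frac{1}{4}$
$K = -6$
$\left(6 + N{\left(6 \right)} \left(-1 - K\right)\right)^{2} = \left(6 - \frac{-1 - -6}{4}\right)^{2} = \left(6 - \frac{-1 + 6}{4}\right)^{2} = \left(6 - \frac{5}{4}\right)^{2} = \left(\frac{19}{4}\right)^{2} = \frac{361}{16}$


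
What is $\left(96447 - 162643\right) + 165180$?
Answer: $98984$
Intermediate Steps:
$\left(96447 - 162643\right) + 165180 = -66196 + 165180 = 98984$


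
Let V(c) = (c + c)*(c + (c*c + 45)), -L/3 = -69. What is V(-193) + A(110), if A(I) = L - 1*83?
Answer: -14320862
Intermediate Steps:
L = 207 (L = -3*(-69) = 207)
A(I) = 124 (A(I) = 207 - 1*83 = 207 - 83 = 124)
V(c) = 2*c*(45 + c + c²) (V(c) = (2*c)*(c + (c² + 45)) = (2*c)*(c + (45 + c²)) = (2*c)*(45 + c + c²) = 2*c*(45 + c + c²))
V(-193) + A(110) = 2*(-193)*(45 - 193 + (-193)²) + 124 = 2*(-193)*(45 - 193 + 37249) + 124 = 2*(-193)*37101 + 124 = -14320986 + 124 = -14320862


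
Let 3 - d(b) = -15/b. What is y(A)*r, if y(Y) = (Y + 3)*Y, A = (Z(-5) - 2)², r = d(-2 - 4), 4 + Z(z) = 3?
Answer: 54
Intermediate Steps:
d(b) = 3 + 15/b (d(b) = 3 - (-15)/b = 3 + 15/b)
Z(z) = -1 (Z(z) = -4 + 3 = -1)
r = ½ (r = 3 + 15/(-2 - 4) = 3 + 15/(-6) = 3 + 15*(-⅙) = 3 - 5/2 = ½ ≈ 0.50000)
A = 9 (A = (-1 - 2)² = (-3)² = 9)
y(Y) = Y*(3 + Y) (y(Y) = (3 + Y)*Y = Y*(3 + Y))
y(A)*r = (9*(3 + 9))*(½) = (9*12)*(½) = 108*(½) = 54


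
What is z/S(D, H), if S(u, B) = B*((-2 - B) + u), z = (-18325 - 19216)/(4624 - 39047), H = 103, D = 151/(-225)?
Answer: -8446725/84299448544 ≈ -0.00010020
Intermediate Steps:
D = -151/225 (D = 151*(-1/225) = -151/225 ≈ -0.67111)
z = 37541/34423 (z = -37541/(-34423) = -37541*(-1/34423) = 37541/34423 ≈ 1.0906)
S(u, B) = B*(-2 + u - B)
z/S(D, H) = 37541/(34423*((103*(-2 - 151/225 - 1*103)))) = 37541/(34423*((103*(-2 - 151/225 - 103)))) = 37541/(34423*((103*(-23776/225)))) = 37541/(34423*(-2448928/225)) = (37541/34423)*(-225/2448928) = -8446725/84299448544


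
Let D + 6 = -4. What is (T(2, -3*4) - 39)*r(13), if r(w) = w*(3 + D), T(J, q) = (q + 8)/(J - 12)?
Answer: 17563/5 ≈ 3512.6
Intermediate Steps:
D = -10 (D = -6 - 4 = -10)
T(J, q) = (8 + q)/(-12 + J)
r(w) = -7*w (r(w) = w*(3 - 10) = w*(-7) = -7*w)
(T(2, -3*4) - 39)*r(13) = ((8 - 3*4)/(-12 + 2) - 39)*(-7*13) = ((8 - 12)/(-10) - 39)*(-91) = (-⅒*(-4) - 39)*(-91) = (⅖ - 39)*(-91) = -193/5*(-91) = 17563/5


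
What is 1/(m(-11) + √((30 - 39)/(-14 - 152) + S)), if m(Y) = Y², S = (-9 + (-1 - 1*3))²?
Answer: 20086/2402343 - √4658458/2402343 ≈ 0.0074626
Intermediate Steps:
S = 169 (S = (-9 + (-1 - 3))² = (-9 - 4)² = (-13)² = 169)
1/(m(-11) + √((30 - 39)/(-14 - 152) + S)) = 1/((-11)² + √((30 - 39)/(-14 - 152) + 169)) = 1/(121 + √(-9/(-166) + 169)) = 1/(121 + √(-9*(-1/166) + 169)) = 1/(121 + √(9/166 + 169)) = 1/(121 + √(28063/166)) = 1/(121 + √4658458/166)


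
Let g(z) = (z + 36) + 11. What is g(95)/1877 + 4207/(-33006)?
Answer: -3209687/61952262 ≈ -0.051809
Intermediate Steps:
g(z) = 47 + z (g(z) = (36 + z) + 11 = 47 + z)
g(95)/1877 + 4207/(-33006) = (47 + 95)/1877 + 4207/(-33006) = 142*(1/1877) + 4207*(-1/33006) = 142/1877 - 4207/33006 = -3209687/61952262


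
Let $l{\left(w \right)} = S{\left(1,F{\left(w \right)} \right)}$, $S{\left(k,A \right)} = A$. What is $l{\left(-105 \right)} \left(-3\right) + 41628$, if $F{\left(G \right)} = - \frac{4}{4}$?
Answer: $41631$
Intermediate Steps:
$F{\left(G \right)} = -1$ ($F{\left(G \right)} = \left(-4\right) \frac{1}{4} = -1$)
$l{\left(w \right)} = -1$
$l{\left(-105 \right)} \left(-3\right) + 41628 = \left(-1\right) \left(-3\right) + 41628 = 3 + 41628 = 41631$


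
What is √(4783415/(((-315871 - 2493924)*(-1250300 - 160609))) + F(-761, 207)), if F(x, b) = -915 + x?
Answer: I*√1053613395521565248849543763/792873010731 ≈ 40.939*I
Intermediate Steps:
√(4783415/(((-315871 - 2493924)*(-1250300 - 160609))) + F(-761, 207)) = √(4783415/(((-315871 - 2493924)*(-1250300 - 160609))) + (-915 - 761)) = √(4783415/((-2809795*(-1410909))) - 1676) = √(4783415/3964365053655 - 1676) = √(4783415*(1/3964365053655) - 1676) = √(956683/792873010731 - 1676) = √(-1328855165028473/792873010731) = I*√1053613395521565248849543763/792873010731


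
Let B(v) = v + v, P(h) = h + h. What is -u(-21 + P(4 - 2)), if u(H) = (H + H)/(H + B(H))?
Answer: -⅔ ≈ -0.66667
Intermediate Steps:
P(h) = 2*h
B(v) = 2*v
u(H) = ⅔ (u(H) = (H + H)/(H + 2*H) = (2*H)/((3*H)) = (2*H)*(1/(3*H)) = ⅔)
-u(-21 + P(4 - 2)) = -1*⅔ = -⅔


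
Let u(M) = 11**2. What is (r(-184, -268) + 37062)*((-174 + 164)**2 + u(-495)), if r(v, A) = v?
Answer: 8150038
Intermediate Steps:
u(M) = 121
(r(-184, -268) + 37062)*((-174 + 164)**2 + u(-495)) = (-184 + 37062)*((-174 + 164)**2 + 121) = 36878*((-10)**2 + 121) = 36878*(100 + 121) = 36878*221 = 8150038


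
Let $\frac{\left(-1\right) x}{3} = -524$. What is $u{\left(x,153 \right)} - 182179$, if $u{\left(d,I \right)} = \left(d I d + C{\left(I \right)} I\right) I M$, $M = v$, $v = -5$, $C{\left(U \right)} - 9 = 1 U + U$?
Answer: $-289276782634$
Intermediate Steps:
$x = 1572$ ($x = \left(-3\right) \left(-524\right) = 1572$)
$C{\left(U \right)} = 9 + 2 U$ ($C{\left(U \right)} = 9 + \left(1 U + U\right) = 9 + \left(U + U\right) = 9 + 2 U$)
$M = -5$
$u{\left(d,I \right)} = - 5 I \left(I d^{2} + I \left(9 + 2 I\right)\right)$ ($u{\left(d,I \right)} = \left(d I d + \left(9 + 2 I\right) I\right) I \left(-5\right) = \left(I d d + I \left(9 + 2 I\right)\right) I \left(-5\right) = \left(I d^{2} + I \left(9 + 2 I\right)\right) I \left(-5\right) = I \left(I d^{2} + I \left(9 + 2 I\right)\right) \left(-5\right) = - 5 I \left(I d^{2} + I \left(9 + 2 I\right)\right)$)
$u{\left(x,153 \right)} - 182179 = 5 \cdot 153^{2} \left(-9 - 1572^{2} - 306\right) - 182179 = 5 \cdot 23409 \left(-9 - 2471184 - 306\right) - 182179 = 5 \cdot 23409 \left(-2471499\right) - 182179 = -289276600455 - 182179 = -289276782634$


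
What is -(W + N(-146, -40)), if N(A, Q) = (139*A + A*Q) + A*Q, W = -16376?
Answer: 24990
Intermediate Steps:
N(A, Q) = 139*A + 2*A*Q
-(W + N(-146, -40)) = -(-16376 - 146*(139 + 2*(-40))) = -(-16376 - 146*(139 - 80)) = -(-16376 - 146*59) = -(-16376 - 8614) = -1*(-24990) = 24990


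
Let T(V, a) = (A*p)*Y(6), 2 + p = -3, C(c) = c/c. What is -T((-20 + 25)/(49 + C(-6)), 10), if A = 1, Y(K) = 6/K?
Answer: 5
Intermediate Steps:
C(c) = 1
p = -5 (p = -2 - 3 = -5)
T(V, a) = -5 (T(V, a) = (1*(-5))*(6/6) = -30/6 = -5*1 = -5)
-T((-20 + 25)/(49 + C(-6)), 10) = -1*(-5) = 5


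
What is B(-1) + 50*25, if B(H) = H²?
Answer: 1251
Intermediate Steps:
B(-1) + 50*25 = (-1)² + 50*25 = 1 + 1250 = 1251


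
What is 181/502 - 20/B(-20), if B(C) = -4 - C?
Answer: -893/1004 ≈ -0.88944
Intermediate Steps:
181/502 - 20/B(-20) = 181/502 - 20/(-4 - 1*(-20)) = 181*(1/502) - 20/(-4 + 20) = 181/502 - 20/16 = 181/502 - 20*1/16 = 181/502 - 5/4 = -893/1004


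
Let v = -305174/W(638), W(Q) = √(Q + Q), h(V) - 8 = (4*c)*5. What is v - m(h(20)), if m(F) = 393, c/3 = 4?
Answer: -393 - 152587*√319/319 ≈ -8936.2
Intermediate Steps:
c = 12 (c = 3*4 = 12)
h(V) = 248 (h(V) = 8 + (4*12)*5 = 8 + 48*5 = 8 + 240 = 248)
W(Q) = √2*√Q (W(Q) = √(2*Q) = √2*√Q)
v = -152587*√319/319 (v = -305174*√319/638 = -152587*√319/319 ≈ -8543.2)
v - m(h(20)) = -152587*√319/319 - 1*393 = -152587*√319/319 - 393 = -393 - 152587*√319/319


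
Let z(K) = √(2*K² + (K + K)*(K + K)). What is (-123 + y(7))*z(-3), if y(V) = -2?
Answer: -375*√6 ≈ -918.56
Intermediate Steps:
z(K) = √6*√(K²) (z(K) = √(2*K² + (2*K)*(2*K)) = √(2*K² + 4*K²) = √(6*K²) = √6*√(K²))
(-123 + y(7))*z(-3) = (-123 - 2)*(√6*√((-3)²)) = -125*√6*√9 = -125*√6*3 = -375*√6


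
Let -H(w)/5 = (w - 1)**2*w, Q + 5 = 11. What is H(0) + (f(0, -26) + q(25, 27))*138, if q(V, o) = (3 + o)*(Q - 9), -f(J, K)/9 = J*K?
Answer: -12420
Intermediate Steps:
Q = 6 (Q = -5 + 11 = 6)
f(J, K) = -9*J*K
q(V, o) = -9 - 3*o (q(V, o) = (3 + o)*(6 - 9) = (3 + o)*(-3) = -9 - 3*o)
H(w) = -5*w*(-1 + w)**2 (H(w) = -5*(w - 1)**2*w = -5*(-1 + w)**2*w = -5*w*(-1 + w)**2)
H(0) + (f(0, -26) + q(25, 27))*138 = -5*0*(-1 + 0)**2 + (-9*0*(-26) + (-9 - 3*27))*138 = -5*0*(-1)**2 + (0 + (-9 - 81))*138 = -5*0*1 + (0 - 90)*138 = 0 - 90*138 = 0 - 12420 = -12420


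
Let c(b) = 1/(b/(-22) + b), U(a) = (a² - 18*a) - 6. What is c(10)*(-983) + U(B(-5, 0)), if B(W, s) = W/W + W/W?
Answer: -14803/105 ≈ -140.98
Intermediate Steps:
B(W, s) = 2 (B(W, s) = 1 + 1 = 2)
U(a) = -6 + a² - 18*a
c(b) = 22/(21*b) (c(b) = 1/(b*(-1/22) + b) = 1/(-b/22 + b) = 1/(21*b/22) = 22/(21*b))
c(10)*(-983) + U(B(-5, 0)) = ((22/21)/10)*(-983) + (-6 + 2² - 18*2) = ((22/21)*(⅒))*(-983) + (-6 + 4 - 36) = (11/105)*(-983) - 38 = -10813/105 - 38 = -14803/105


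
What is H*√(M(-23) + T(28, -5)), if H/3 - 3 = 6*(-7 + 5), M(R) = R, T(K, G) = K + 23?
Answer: -54*√7 ≈ -142.87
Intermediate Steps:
T(K, G) = 23 + K
H = -27 (H = 9 + 3*(6*(-7 + 5)) = 9 + 3*(6*(-2)) = 9 + 3*(-12) = 9 - 36 = -27)
H*√(M(-23) + T(28, -5)) = -27*√(-23 + (23 + 28)) = -27*√(-23 + 51) = -54*√7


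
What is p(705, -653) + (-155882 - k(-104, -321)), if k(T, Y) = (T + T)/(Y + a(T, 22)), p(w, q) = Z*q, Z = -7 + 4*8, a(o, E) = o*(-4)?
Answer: -16359457/95 ≈ -1.7220e+5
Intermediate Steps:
a(o, E) = -4*o
Z = 25 (Z = -7 + 32 = 25)
p(w, q) = 25*q
k(T, Y) = 2*T/(Y - 4*T) (k(T, Y) = (T + T)/(Y - 4*T) = (2*T)/(Y - 4*T) = 2*T/(Y - 4*T))
p(705, -653) + (-155882 - k(-104, -321)) = 25*(-653) + (-155882 - (-2)*(-104)/(-1*(-321) + 4*(-104))) = -16325 + (-155882 - (-2)*(-104)/(321 - 416)) = -16325 + (-155882 - (-2)*(-104)/(-95)) = -16325 + (-155882 - (-2)*(-104)*(-1)/95) = -16325 + (-155882 - 1*(-208/95)) = -16325 + (-155882 + 208/95) = -16325 - 14808582/95 = -16359457/95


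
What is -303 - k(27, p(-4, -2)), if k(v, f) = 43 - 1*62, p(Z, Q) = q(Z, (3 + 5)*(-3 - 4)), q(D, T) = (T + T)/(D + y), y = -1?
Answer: -284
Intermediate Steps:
q(D, T) = 2*T/(-1 + D) (q(D, T) = (T + T)/(D - 1) = (2*T)/(-1 + D) = 2*T/(-1 + D))
p(Z, Q) = -112/(-1 + Z) (p(Z, Q) = 2*((3 + 5)*(-3 - 4))/(-1 + Z) = 2*(8*(-7))/(-1 + Z) = 2*(-56)/(-1 + Z) = -112/(-1 + Z))
k(v, f) = -19 (k(v, f) = 43 - 62 = -19)
-303 - k(27, p(-4, -2)) = -303 - 1*(-19) = -303 + 19 = -284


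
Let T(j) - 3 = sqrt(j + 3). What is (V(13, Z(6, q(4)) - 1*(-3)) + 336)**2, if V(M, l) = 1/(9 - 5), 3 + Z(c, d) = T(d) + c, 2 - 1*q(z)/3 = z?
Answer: 1809025/16 ≈ 1.1306e+5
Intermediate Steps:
q(z) = 6 - 3*z
T(j) = 3 + sqrt(3 + j) (T(j) = 3 + sqrt(j + 3) = 3 + sqrt(3 + j))
Z(c, d) = c + sqrt(3 + d) (Z(c, d) = -3 + ((3 + sqrt(3 + d)) + c) = -3 + (3 + c + sqrt(3 + d)) = c + sqrt(3 + d))
V(M, l) = 1/4
(V(13, Z(6, q(4)) - 1*(-3)) + 336)**2 = (1/4 + 336)**2 = (1345/4)**2 = 1809025/16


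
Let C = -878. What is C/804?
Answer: -439/402 ≈ -1.0920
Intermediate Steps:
C/804 = -878/804 = -878*1/804 = -439/402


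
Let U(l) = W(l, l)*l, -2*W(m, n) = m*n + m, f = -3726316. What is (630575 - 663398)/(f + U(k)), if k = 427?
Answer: 32823/42744722 ≈ 0.00076788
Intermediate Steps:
W(m, n) = -m/2 - m*n/2 (W(m, n) = -(m*n + m)/2 = -(m + m*n)/2 = -m/2 - m*n/2)
U(l) = -l²*(1 + l)/2 (U(l) = (-l*(1 + l)/2)*l = -l²*(1 + l)/2)
(630575 - 663398)/(f + U(k)) = (630575 - 663398)/(-3726316 + (½)*427²*(-1 - 1*427)) = -32823/(-3726316 + (½)*182329*(-1 - 427)) = -32823/(-3726316 + (½)*182329*(-428)) = -32823/(-3726316 - 39018406) = -32823/(-42744722) = -32823*(-1/42744722) = 32823/42744722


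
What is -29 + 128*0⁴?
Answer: -29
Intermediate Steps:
-29 + 128*0⁴ = -29 + 128*0 = -29 + 0 = -29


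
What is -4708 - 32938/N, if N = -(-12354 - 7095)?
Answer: -91598830/19449 ≈ -4709.7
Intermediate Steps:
N = 19449 (N = -1*(-19449) = 19449)
-4708 - 32938/N = -4708 - 32938/19449 = -91598830/19449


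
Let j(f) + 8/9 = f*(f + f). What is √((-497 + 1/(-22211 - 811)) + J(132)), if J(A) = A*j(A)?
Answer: √270855322360222/7674 ≈ 2144.6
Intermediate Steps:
j(f) = -8/9 + 2*f² (j(f) = -8/9 + f*(f + f) = -8/9 + f*(2*f) = -8/9 + 2*f²)
J(A) = A*(-8/9 + 2*A²)
√((-497 + 1/(-22211 - 811)) + J(132)) = √((-497 + 1/(-22211 - 811)) + 2*132*(-4/9 + 132²)) = √((-497 + 1/(-23022)) + 2*132*(-4/9 + 17424)) = √((-497 - 1/23022) + 2*132*(156812/9)) = √(-11441935/23022 + 13799456/3) = √(105885583409/23022) = √270855322360222/7674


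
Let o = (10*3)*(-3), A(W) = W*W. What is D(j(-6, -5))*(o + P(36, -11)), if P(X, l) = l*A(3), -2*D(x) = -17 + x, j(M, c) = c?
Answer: -2079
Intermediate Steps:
A(W) = W²
o = -90 (o = 30*(-3) = -90)
D(x) = 17/2 - x/2 (D(x) = -(-17 + x)/2 = 17/2 - x/2)
P(X, l) = 9*l (P(X, l) = l*3² = l*9 = 9*l)
D(j(-6, -5))*(o + P(36, -11)) = (17/2 - ½*(-5))*(-90 + 9*(-11)) = (17/2 + 5/2)*(-90 - 99) = 11*(-189) = -2079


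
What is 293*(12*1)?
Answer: 3516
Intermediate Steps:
293*(12*1) = 293*12 = 3516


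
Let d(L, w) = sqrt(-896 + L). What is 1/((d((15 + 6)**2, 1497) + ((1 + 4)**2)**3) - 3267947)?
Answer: -3252322/10577598392139 - I*sqrt(455)/10577598392139 ≈ -3.0747e-7 - 2.0166e-12*I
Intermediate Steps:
1/((d((15 + 6)**2, 1497) + ((1 + 4)**2)**3) - 3267947) = 1/((sqrt(-896 + (15 + 6)**2) + ((1 + 4)**2)**3) - 3267947) = 1/((sqrt(-896 + 21**2) + (5**2)**3) - 3267947) = 1/((sqrt(-896 + 441) + 25**3) - 3267947) = 1/((sqrt(-455) + 15625) - 3267947) = 1/((I*sqrt(455) + 15625) - 3267947) = 1/((15625 + I*sqrt(455)) - 3267947) = 1/(-3252322 + I*sqrt(455))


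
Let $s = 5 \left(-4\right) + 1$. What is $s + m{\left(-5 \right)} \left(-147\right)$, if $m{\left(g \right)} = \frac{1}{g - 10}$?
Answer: $- \frac{46}{5} \approx -9.2$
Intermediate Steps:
$m{\left(g \right)} = \frac{1}{-10 + g}$
$s = -19$ ($s = -20 + 1 = -19$)
$s + m{\left(-5 \right)} \left(-147\right) = -19 + \frac{1}{-10 - 5} \left(-147\right) = -19 + \frac{1}{-15} \left(-147\right) = -19 - - \frac{49}{5} = -19 + \frac{49}{5} = - \frac{46}{5}$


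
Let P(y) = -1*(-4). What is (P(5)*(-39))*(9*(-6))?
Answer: 8424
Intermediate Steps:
P(y) = 4
(P(5)*(-39))*(9*(-6)) = (4*(-39))*(9*(-6)) = -156*(-54) = 8424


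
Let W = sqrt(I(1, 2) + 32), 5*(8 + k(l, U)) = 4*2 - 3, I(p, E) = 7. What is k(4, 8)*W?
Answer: -7*sqrt(39) ≈ -43.715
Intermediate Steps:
k(l, U) = -7 (k(l, U) = -8 + (4*2 - 3)/5 = -8 + (8 - 3)/5 = -8 + (1/5)*5 = -8 + 1 = -7)
W = sqrt(39) (W = sqrt(7 + 32) = sqrt(39) ≈ 6.2450)
k(4, 8)*W = -7*sqrt(39)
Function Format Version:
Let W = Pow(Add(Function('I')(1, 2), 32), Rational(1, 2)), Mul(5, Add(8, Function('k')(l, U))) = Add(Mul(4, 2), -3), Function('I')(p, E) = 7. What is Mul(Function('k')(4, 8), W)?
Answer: Mul(-7, Pow(39, Rational(1, 2))) ≈ -43.715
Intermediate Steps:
Function('k')(l, U) = -7 (Function('k')(l, U) = Add(-8, Mul(Rational(1, 5), Add(Mul(4, 2), -3))) = Add(-8, Mul(Rational(1, 5), Add(8, -3))) = Add(-8, Mul(Rational(1, 5), 5)) = Add(-8, 1) = -7)
W = Pow(39, Rational(1, 2)) (W = Pow(Add(7, 32), Rational(1, 2)) = Pow(39, Rational(1, 2)) ≈ 6.2450)
Mul(Function('k')(4, 8), W) = Mul(-7, Pow(39, Rational(1, 2)))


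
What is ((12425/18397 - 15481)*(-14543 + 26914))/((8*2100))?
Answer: -880789010593/77267400 ≈ -11399.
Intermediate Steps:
((12425/18397 - 15481)*(-14543 + 26914))/((8*2100)) = ((12425*(1/18397) - 15481)*12371)/16800 = ((12425/18397 - 15481)*12371)*(1/16800) = -284791532/18397*12371*(1/16800) = -3523156042372/18397*1/16800 = -880789010593/77267400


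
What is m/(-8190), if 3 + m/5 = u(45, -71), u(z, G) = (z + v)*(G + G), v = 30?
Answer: 3551/546 ≈ 6.5037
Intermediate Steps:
u(z, G) = 2*G*(30 + z) (u(z, G) = (z + 30)*(G + G) = (30 + z)*(2*G) = 2*G*(30 + z))
m = -53265 (m = -15 + 5*(2*(-71)*(30 + 45)) = -15 + 5*(2*(-71)*75) = -15 + 5*(-10650) = -15 - 53250 = -53265)
m/(-8190) = -53265/(-8190) = -53265*(-1/8190) = 3551/546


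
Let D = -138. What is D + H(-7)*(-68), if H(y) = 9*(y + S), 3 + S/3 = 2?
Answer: 5982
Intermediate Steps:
S = -3 (S = -9 + 3*2 = -9 + 6 = -3)
H(y) = -27 + 9*y (H(y) = 9*(y - 3) = 9*(-3 + y) = -27 + 9*y)
D + H(-7)*(-68) = -138 + (-27 + 9*(-7))*(-68) = -138 + (-27 - 63)*(-68) = -138 - 90*(-68) = -138 + 6120 = 5982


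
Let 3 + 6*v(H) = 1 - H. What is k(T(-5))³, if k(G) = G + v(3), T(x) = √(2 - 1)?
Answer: 1/216 ≈ 0.0046296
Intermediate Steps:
v(H) = -⅓ - H/6 (v(H) = -½ + (1 - H)/6 = -½ + (⅙ - H/6) = -⅓ - H/6)
T(x) = 1 (T(x) = √1 = 1)
k(G) = -⅚ + G (k(G) = G + (-⅓ - ⅙*3) = G + (-⅓ - ½) = G - ⅚ = -⅚ + G)
k(T(-5))³ = (-⅚ + 1)³ = (⅙)³ = 1/216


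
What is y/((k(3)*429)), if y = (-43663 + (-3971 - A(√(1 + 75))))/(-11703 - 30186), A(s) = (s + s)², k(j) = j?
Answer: 4358/4901013 ≈ 0.00088920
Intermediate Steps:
A(s) = 4*s² (A(s) = (2*s)² = 4*s²)
y = 47938/41889 (y = (-43663 + (-3971 - 4*(√(1 + 75))²))/(-11703 - 30186) = (-43663 + (-3971 - 4*(√76)²))/(-41889) = (-43663 + (-3971 - 4*(2*√19)²))*(-1/41889) = (-43663 + (-3971 - 4*76))*(-1/41889) = (-43663 + (-3971 - 1*304))*(-1/41889) = (-43663 + (-3971 - 304))*(-1/41889) = (-43663 - 4275)*(-1/41889) = -47938*(-1/41889) = 47938/41889 ≈ 1.1444)
y/((k(3)*429)) = 47938/(41889*((3*429))) = (47938/41889)/1287 = (47938/41889)*(1/1287) = 4358/4901013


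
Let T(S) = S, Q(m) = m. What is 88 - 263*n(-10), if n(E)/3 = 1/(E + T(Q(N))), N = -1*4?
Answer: 2021/14 ≈ 144.36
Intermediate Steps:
N = -4
n(E) = 3/(-4 + E) (n(E) = 3/(E - 4) = 3/(-4 + E))
88 - 263*n(-10) = 88 - 789/(-4 - 10) = 88 - 789/(-14) = 88 - 789*(-1)/14 = 88 - 263*(-3/14) = 88 + 789/14 = 2021/14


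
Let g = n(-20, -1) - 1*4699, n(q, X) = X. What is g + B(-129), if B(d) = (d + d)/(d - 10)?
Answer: -653042/139 ≈ -4698.1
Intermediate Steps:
B(d) = 2*d/(-10 + d) (B(d) = (2*d)/(-10 + d) = 2*d/(-10 + d))
g = -4700 (g = -1 - 1*4699 = -1 - 4699 = -4700)
g + B(-129) = -4700 + 2*(-129)/(-10 - 129) = -4700 + 2*(-129)/(-139) = -4700 + 2*(-129)*(-1/139) = -4700 + 258/139 = -653042/139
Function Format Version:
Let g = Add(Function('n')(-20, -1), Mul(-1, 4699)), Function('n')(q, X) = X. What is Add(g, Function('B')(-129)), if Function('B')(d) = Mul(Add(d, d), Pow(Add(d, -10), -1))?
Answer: Rational(-653042, 139) ≈ -4698.1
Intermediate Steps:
Function('B')(d) = Mul(2, d, Pow(Add(-10, d), -1)) (Function('B')(d) = Mul(Mul(2, d), Pow(Add(-10, d), -1)) = Mul(2, d, Pow(Add(-10, d), -1)))
g = -4700 (g = Add(-1, Mul(-1, 4699)) = Add(-1, -4699) = -4700)
Add(g, Function('B')(-129)) = Add(-4700, Mul(2, -129, Pow(Add(-10, -129), -1))) = Add(-4700, Mul(2, -129, Pow(-139, -1))) = Add(-4700, Mul(2, -129, Rational(-1, 139))) = Add(-4700, Rational(258, 139)) = Rational(-653042, 139)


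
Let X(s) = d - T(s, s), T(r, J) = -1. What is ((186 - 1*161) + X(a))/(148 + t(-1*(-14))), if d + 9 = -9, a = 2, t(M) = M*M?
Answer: 1/43 ≈ 0.023256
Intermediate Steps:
t(M) = M²
d = -18 (d = -9 - 9 = -18)
X(s) = -17 (X(s) = -18 - 1*(-1) = -18 + 1 = -17)
((186 - 1*161) + X(a))/(148 + t(-1*(-14))) = ((186 - 1*161) - 17)/(148 + (-1*(-14))²) = ((186 - 161) - 17)/(148 + 14²) = (25 - 17)/(148 + 196) = 8/344 = 8*(1/344) = 1/43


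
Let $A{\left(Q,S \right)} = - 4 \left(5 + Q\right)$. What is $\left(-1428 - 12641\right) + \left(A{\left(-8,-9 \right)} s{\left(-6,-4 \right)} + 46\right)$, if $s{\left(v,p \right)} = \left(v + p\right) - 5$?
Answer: $-14203$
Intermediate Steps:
$A{\left(Q,S \right)} = -20 - 4 Q$
$s{\left(v,p \right)} = -5 + p + v$ ($s{\left(v,p \right)} = \left(p + v\right) - 5 = -5 + p + v$)
$\left(-1428 - 12641\right) + \left(A{\left(-8,-9 \right)} s{\left(-6,-4 \right)} + 46\right) = \left(-1428 - 12641\right) + \left(\left(-20 - -32\right) \left(-5 - 4 - 6\right) + 46\right) = -14069 + \left(\left(-20 + 32\right) \left(-15\right) + 46\right) = -14069 + \left(12 \left(-15\right) + 46\right) = -14069 + \left(-180 + 46\right) = -14069 - 134 = -14203$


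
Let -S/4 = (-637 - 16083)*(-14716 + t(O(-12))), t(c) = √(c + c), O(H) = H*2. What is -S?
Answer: 984206080 - 267520*I*√3 ≈ 9.8421e+8 - 4.6336e+5*I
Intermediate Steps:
O(H) = 2*H
t(c) = √2*√c (t(c) = √(2*c) = √2*√c)
S = -984206080 + 267520*I*√3 (S = -4*(-637 - 16083)*(-14716 + √2*√(2*(-12))) = -(-66880)*(-14716 + √2*√(-24)) = -(-66880)*(-14716 + √2*(2*I*√6)) = -(-66880)*(-14716 + 4*I*√3) = -4*(246051520 - 66880*I*√3) = -984206080 + 267520*I*√3 ≈ -9.8421e+8 + 4.6336e+5*I)
-S = -(-984206080 + 267520*I*√3) = 984206080 - 267520*I*√3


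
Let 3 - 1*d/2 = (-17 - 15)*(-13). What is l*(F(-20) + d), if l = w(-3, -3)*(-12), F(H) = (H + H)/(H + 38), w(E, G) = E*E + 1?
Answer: 298160/3 ≈ 99387.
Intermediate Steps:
d = -826 (d = 6 - 2*(-17 - 15)*(-13) = 6 - (-64)*(-13) = 6 - 2*416 = 6 - 832 = -826)
w(E, G) = 1 + E² (w(E, G) = E² + 1 = 1 + E²)
F(H) = 2*H/(38 + H) (F(H) = (2*H)/(38 + H) = 2*H/(38 + H))
l = -120 (l = (1 + (-3)²)*(-12) = (1 + 9)*(-12) = 10*(-12) = -120)
l*(F(-20) + d) = -120*(2*(-20)/(38 - 20) - 826) = -120*(2*(-20)/18 - 826) = -120*(2*(-20)*(1/18) - 826) = -120*(-20/9 - 826) = -120*(-7454/9) = 298160/3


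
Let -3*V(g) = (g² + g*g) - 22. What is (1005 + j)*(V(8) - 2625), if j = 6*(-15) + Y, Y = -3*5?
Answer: -2394300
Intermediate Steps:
Y = -15
j = -105 (j = 6*(-15) - 15 = -90 - 15 = -105)
V(g) = 22/3 - 2*g²/3 (V(g) = -((g² + g*g) - 22)/3 = -((g² + g²) - 22)/3 = -(2*g² - 22)/3 = -(-22 + 2*g²)/3 = 22/3 - 2*g²/3)
(1005 + j)*(V(8) - 2625) = (1005 - 105)*((22/3 - ⅔*8²) - 2625) = 900*((22/3 - ⅔*64) - 2625) = 900*((22/3 - 128/3) - 2625) = 900*(-106/3 - 2625) = 900*(-7981/3) = -2394300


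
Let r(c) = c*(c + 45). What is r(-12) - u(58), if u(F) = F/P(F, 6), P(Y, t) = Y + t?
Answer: -12701/32 ≈ -396.91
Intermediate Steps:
r(c) = c*(45 + c)
u(F) = F/(6 + F) (u(F) = F/(F + 6) = F/(6 + F))
r(-12) - u(58) = -12*(45 - 12) - 58/(6 + 58) = -12*33 - 58/64 = -396 - 58/64 = -396 - 1*29/32 = -396 - 29/32 = -12701/32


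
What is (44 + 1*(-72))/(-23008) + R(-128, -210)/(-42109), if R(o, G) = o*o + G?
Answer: -92738085/242210968 ≈ -0.38288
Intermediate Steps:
R(o, G) = G + o² (R(o, G) = o² + G = G + o²)
(44 + 1*(-72))/(-23008) + R(-128, -210)/(-42109) = (44 + 1*(-72))/(-23008) + (-210 + (-128)²)/(-42109) = (44 - 72)*(-1/23008) + (-210 + 16384)*(-1/42109) = -28*(-1/23008) + 16174*(-1/42109) = 7/5752 - 16174/42109 = -92738085/242210968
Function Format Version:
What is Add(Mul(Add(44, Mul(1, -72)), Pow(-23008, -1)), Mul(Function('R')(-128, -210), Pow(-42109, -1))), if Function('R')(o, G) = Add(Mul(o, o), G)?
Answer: Rational(-92738085, 242210968) ≈ -0.38288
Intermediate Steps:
Function('R')(o, G) = Add(G, Pow(o, 2)) (Function('R')(o, G) = Add(Pow(o, 2), G) = Add(G, Pow(o, 2)))
Add(Mul(Add(44, Mul(1, -72)), Pow(-23008, -1)), Mul(Function('R')(-128, -210), Pow(-42109, -1))) = Add(Mul(Add(44, Mul(1, -72)), Pow(-23008, -1)), Mul(Add(-210, Pow(-128, 2)), Pow(-42109, -1))) = Add(Mul(Add(44, -72), Rational(-1, 23008)), Mul(Add(-210, 16384), Rational(-1, 42109))) = Add(Mul(-28, Rational(-1, 23008)), Mul(16174, Rational(-1, 42109))) = Add(Rational(7, 5752), Rational(-16174, 42109)) = Rational(-92738085, 242210968)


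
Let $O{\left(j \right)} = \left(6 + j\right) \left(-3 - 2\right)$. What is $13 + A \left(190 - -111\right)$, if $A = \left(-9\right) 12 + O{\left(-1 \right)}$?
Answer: $-40020$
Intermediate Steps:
$O{\left(j \right)} = -30 - 5 j$ ($O{\left(j \right)} = \left(6 + j\right) \left(-5\right) = -30 - 5 j$)
$A = -133$ ($A = \left(-9\right) 12 - 25 = -108 + \left(-30 + 5\right) = -108 - 25 = -133$)
$13 + A \left(190 - -111\right) = 13 - 133 \left(190 - -111\right) = 13 - 133 \left(190 + 111\right) = 13 - 40033 = -40020$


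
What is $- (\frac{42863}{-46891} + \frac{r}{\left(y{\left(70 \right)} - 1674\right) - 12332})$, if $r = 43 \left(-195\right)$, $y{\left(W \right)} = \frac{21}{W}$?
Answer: $\frac{2071452841}{6567412787} \approx 0.31541$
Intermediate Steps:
$r = -8385$
$- (\frac{42863}{-46891} + \frac{r}{\left(y{\left(70 \right)} - 1674\right) - 12332}) = - (\frac{42863}{-46891} - \frac{8385}{\left(\frac{21}{70} - 1674\right) - 12332}) = - (42863 \left(- \frac{1}{46891}\right) - \frac{8385}{\left(21 \cdot \frac{1}{70} - 1674\right) - 12332}) = - (- \frac{42863}{46891} - \frac{8385}{\left(\frac{3}{10} - 1674\right) - 12332}) = - (- \frac{42863}{46891} - \frac{8385}{- \frac{16737}{10} - 12332}) = - (- \frac{42863}{46891} - \frac{8385}{- \frac{140057}{10}}) = - (- \frac{42863}{46891} - - \frac{83850}{140057}) = - (- \frac{42863}{46891} + \frac{83850}{140057}) = \left(-1\right) \left(- \frac{2071452841}{6567412787}\right) = \frac{2071452841}{6567412787}$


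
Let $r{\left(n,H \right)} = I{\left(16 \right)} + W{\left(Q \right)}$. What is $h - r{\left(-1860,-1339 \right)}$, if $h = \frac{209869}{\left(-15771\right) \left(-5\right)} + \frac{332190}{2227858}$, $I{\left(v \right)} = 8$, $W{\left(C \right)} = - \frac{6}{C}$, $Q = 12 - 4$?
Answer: $- \frac{1559820921451}{351355485180} \approx -4.4394$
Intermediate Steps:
$Q = 8$ ($Q = 12 - 4 = 8$)
$r{\left(n,H \right)} = \frac{29}{4}$ ($r{\left(n,H \right)} = 8 - \frac{6}{8} = 8 - \frac{3}{4} = \frac{29}{4}$)
$h = \frac{246876586526}{87838871295}$ ($h = \frac{209869}{78855} + 332190 \cdot \frac{1}{2227858} = 209869 \cdot \frac{1}{78855} + \frac{166095}{1113929} = \frac{209869}{78855} + \frac{166095}{1113929} = \frac{246876586526}{87838871295} \approx 2.8106$)
$h - r{\left(-1860,-1339 \right)} = \frac{246876586526}{87838871295} - \frac{29}{4} = - \frac{1559820921451}{351355485180}$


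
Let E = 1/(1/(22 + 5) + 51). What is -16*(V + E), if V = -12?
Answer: 132072/689 ≈ 191.69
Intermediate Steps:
E = 27/1378 (E = 1/(1/27 + 51) = 1/(1378/27) = 27/1378 ≈ 0.019594)
-16*(V + E) = -16*(-12 + 27/1378) = -16*(-16509/1378) = 132072/689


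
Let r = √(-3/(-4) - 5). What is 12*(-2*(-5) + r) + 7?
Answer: 127 + 6*I*√17 ≈ 127.0 + 24.739*I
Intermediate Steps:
r = I*√17/2 (r = √(-3*(-¼) - 5) = √(¾ - 5) = √(-17/4) = I*√17/2 ≈ 2.0616*I)
12*(-2*(-5) + r) + 7 = 12*(-2*(-5) + I*√17/2) + 7 = 12*(10 + I*√17/2) + 7 = (120 + 6*I*√17) + 7 = 127 + 6*I*√17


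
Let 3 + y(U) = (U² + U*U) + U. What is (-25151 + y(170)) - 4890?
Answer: 27926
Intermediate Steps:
y(U) = -3 + U + 2*U² (y(U) = -3 + ((U² + U*U) + U) = -3 + ((U² + U²) + U) = -3 + (2*U² + U) = -3 + (U + 2*U²) = -3 + U + 2*U²)
(-25151 + y(170)) - 4890 = (-25151 + (-3 + 170 + 2*170²)) - 4890 = (-25151 + (-3 + 170 + 2*28900)) - 4890 = (-25151 + (-3 + 170 + 57800)) - 4890 = (-25151 + 57967) - 4890 = 32816 - 4890 = 27926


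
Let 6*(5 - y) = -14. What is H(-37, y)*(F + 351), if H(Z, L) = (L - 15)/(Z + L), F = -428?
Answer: -1771/89 ≈ -19.899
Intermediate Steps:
y = 22/3 (y = 5 - 1/6*(-14) = 5 + 7/3 = 22/3 ≈ 7.3333)
H(Z, L) = (-15 + L)/(L + Z)
H(-37, y)*(F + 351) = ((-15 + 22/3)/(22/3 - 37))*(-428 + 351) = (-23/3/(-89/3))*(-77) = -3/89*(-23/3)*(-77) = (23/89)*(-77) = -1771/89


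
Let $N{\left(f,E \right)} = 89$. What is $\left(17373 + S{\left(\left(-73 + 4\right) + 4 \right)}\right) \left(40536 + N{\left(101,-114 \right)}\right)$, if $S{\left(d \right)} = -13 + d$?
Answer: $702609375$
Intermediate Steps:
$\left(17373 + S{\left(\left(-73 + 4\right) + 4 \right)}\right) \left(40536 + N{\left(101,-114 \right)}\right) = \left(17373 + \left(-13 + \left(\left(-73 + 4\right) + 4\right)\right)\right) \left(40536 + 89\right) = \left(17373 + \left(-13 + \left(-69 + 4\right)\right)\right) 40625 = \left(17373 - 78\right) 40625 = 17295 \cdot 40625 = 702609375$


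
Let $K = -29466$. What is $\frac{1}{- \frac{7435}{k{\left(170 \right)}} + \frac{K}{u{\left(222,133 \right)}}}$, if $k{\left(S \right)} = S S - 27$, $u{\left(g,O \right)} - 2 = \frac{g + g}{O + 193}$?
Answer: $- \frac{7911202}{69339940357} \approx -0.00011409$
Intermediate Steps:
$u{\left(g,O \right)} = 2 + \frac{2 g}{193 + O}$ ($u{\left(g,O \right)} = 2 + \frac{g + g}{O + 193} = 2 + \frac{2 g}{193 + O}$)
$k{\left(S \right)} = -27 + S^{2}$ ($k{\left(S \right)} = S^{2} - 27 = -27 + S^{2}$)
$\frac{1}{- \frac{7435}{k{\left(170 \right)}} + \frac{K}{u{\left(222,133 \right)}}} = \frac{1}{- \frac{7435}{-27 + 170^{2}} - \frac{29466}{2 \frac{1}{193 + 133} \left(193 + 133 + 222\right)}} = \frac{1}{- \frac{7435}{-27 + 28900} - \frac{29466}{2 \cdot \frac{1}{326} \cdot 548}} = \frac{1}{- \frac{7435}{28873} - \frac{29466}{2 \cdot \frac{1}{326} \cdot 548}} = \frac{1}{\left(-7435\right) \frac{1}{28873} - \frac{29466}{\frac{548}{163}}} = \frac{1}{- \frac{7435}{28873} - \frac{2401479}{274}} = \frac{1}{- \frac{69339940357}{7911202}} = - \frac{7911202}{69339940357}$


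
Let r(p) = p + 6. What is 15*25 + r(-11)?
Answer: 370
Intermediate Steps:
r(p) = 6 + p
15*25 + r(-11) = 15*25 + (6 - 11) = 375 - 5 = 370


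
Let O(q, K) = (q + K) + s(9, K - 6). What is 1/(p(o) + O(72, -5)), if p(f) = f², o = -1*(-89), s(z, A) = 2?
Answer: 1/7990 ≈ 0.00012516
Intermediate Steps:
O(q, K) = 2 + K + q (O(q, K) = (q + K) + 2 = (K + q) + 2 = 2 + K + q)
o = 89
1/(p(o) + O(72, -5)) = 1/(89² + (2 - 5 + 72)) = 1/(7921 + 69) = 1/7990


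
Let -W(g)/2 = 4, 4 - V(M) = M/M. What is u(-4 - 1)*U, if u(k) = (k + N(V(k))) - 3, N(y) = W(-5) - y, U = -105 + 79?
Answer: 494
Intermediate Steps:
V(M) = 3 (V(M) = 4 - M/M = 4 - 1*1 = 4 - 1 = 3)
W(g) = -8 (W(g) = -2*4 = -8)
U = -26
N(y) = -8 - y
u(k) = -14 + k (u(k) = (k + (-8 - 1*3)) - 3 = (k + (-8 - 3)) - 3 = (k - 11) - 3 = (-11 + k) - 3 = -14 + k)
u(-4 - 1)*U = (-14 + (-4 - 1))*(-26) = (-14 - 5)*(-26) = -19*(-26) = 494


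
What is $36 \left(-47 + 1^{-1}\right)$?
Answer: $-1656$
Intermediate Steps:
$36 \left(-47 + 1^{-1}\right) = 36 \left(-47 + 1\right) = 36 \left(-46\right) = -1656$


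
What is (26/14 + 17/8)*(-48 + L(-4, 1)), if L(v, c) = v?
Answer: -2899/14 ≈ -207.07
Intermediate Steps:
(26/14 + 17/8)*(-48 + L(-4, 1)) = (26/14 + 17/8)*(-48 - 4) = (26*(1/14) + 17*(1/8))*(-52) = (13/7 + 17/8)*(-52) = (223/56)*(-52) = -2899/14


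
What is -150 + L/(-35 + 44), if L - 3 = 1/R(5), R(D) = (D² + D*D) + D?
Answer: -74084/495 ≈ -149.66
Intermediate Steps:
R(D) = D + 2*D² (R(D) = (D² + D²) + D = 2*D² + D = D + 2*D²)
L = 166/55 (L = 3 + 1/(5*(1 + 2*5)) = 3 + 1/(5*(1 + 10)) = 3 + 1/(5*11) = 3 + 1/55 = 166/55 ≈ 3.0182)
-150 + L/(-35 + 44) = -150 + 166/(55*(-35 + 44)) = -150 + (166/55)/9 = -150 + (166/55)*(⅑) = -150 + 166/495 = -74084/495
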